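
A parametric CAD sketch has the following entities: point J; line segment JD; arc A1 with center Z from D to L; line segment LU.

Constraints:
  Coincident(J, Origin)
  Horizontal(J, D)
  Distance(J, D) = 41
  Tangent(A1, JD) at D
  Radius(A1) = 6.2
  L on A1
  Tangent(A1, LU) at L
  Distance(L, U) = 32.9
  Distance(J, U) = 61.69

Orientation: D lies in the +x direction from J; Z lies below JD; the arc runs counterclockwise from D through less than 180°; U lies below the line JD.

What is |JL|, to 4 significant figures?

36.29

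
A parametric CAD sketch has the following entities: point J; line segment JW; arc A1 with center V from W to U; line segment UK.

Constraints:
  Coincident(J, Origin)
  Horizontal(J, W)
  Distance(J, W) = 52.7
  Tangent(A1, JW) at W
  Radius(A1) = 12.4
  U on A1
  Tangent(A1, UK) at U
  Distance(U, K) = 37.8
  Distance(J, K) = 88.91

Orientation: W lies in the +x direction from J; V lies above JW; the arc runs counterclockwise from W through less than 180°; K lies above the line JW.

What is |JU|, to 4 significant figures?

64.81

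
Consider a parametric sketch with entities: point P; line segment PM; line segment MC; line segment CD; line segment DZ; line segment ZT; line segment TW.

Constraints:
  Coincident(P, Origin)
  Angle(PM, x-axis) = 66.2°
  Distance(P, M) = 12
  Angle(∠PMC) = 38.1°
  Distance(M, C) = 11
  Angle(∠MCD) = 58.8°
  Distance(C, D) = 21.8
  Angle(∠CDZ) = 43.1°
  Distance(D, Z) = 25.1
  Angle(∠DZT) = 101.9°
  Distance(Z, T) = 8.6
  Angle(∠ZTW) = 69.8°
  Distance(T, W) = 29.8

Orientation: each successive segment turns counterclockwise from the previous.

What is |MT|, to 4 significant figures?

9.686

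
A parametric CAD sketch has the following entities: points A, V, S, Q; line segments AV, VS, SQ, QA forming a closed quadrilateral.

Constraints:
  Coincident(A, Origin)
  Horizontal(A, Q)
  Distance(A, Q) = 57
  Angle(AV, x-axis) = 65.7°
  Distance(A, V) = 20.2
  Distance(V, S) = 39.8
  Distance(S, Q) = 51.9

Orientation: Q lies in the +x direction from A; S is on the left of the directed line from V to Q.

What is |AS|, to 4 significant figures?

59.26

Checks: |VS| = 39.80 ✓; |SQ| = 51.90 ✓.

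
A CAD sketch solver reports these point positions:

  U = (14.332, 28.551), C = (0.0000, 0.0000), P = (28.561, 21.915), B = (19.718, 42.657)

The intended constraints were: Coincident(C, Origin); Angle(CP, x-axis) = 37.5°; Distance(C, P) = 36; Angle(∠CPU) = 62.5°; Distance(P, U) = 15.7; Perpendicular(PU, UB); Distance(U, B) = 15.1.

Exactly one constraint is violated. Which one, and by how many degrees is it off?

Perpendicular(PU, UB) — off by 4.10°.

C = (0.00, 0.00) ✓; CP at 37.50° ✓; |CP| = 36.00 ✓; ∠CPU = 62.50° ✓; |PU| = 15.70 ✓; ∠(PU, UB) = 85.90° ✗; |UB| = 15.10 ✓.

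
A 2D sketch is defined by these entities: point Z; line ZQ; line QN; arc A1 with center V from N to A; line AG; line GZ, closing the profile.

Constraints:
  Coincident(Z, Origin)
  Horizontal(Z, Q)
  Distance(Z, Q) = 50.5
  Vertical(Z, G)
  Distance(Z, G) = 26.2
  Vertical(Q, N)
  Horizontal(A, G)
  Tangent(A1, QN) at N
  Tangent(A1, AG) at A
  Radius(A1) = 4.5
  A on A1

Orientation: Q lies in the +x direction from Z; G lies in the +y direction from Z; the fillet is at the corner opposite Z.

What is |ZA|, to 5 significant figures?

52.938

Z is at the origin; ZQ is horizontal with |ZQ| = 50.5 and Q on the +x side, so Q = (50.500, 0.0000). ZG is vertical with |ZG| = 26.2 and G on the +y side, so G = (0.0000, 26.200). The virtual corner opposite Z is at (50.500, 26.200). A1 meets QN tangentially, so VN is at right angles to QN and A1 meets AG tangentially, so VA is at right angles to AG, with radius 4.5, so the center V sits 4.5 in from both sides at V = (46.000, 21.700). That places the tangent points at N = (50.500, 21.700) on QN and A = (46.000, 26.200) on AG. Then |ZA| = |A − Z| = 52.938.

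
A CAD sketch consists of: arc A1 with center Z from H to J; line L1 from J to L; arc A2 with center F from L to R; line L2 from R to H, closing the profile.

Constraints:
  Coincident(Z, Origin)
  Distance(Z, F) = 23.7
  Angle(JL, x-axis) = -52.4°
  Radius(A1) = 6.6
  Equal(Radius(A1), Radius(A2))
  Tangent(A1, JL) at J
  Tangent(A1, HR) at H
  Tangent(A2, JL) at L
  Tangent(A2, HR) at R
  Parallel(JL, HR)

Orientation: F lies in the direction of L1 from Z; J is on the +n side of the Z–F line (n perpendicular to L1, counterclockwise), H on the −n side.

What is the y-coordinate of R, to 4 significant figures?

-22.80

The slot axis is L1's direction at -52.4°, so u = (cos -52.4°, sin -52.4°) = (0.6101, -0.7923) and n = (−sin -52.4°, cos -52.4°) = (0.7923, 0.6101). Z is at the origin and F lies 23.7 along u from Z, so F = 23.7·u = (14.46, -18.78). Tangency of A1 to both parallel lines with radius 6.6 puts J and H at Z ± 6.6·n: J = (5.229, 4.027), H = (-5.229, -4.027). Equal radii place L and R the same way about F: L = F + 6.6·n = (19.69, -14.75), R = F − 6.6·n = (9.231, -22.80). So R.y = -22.80.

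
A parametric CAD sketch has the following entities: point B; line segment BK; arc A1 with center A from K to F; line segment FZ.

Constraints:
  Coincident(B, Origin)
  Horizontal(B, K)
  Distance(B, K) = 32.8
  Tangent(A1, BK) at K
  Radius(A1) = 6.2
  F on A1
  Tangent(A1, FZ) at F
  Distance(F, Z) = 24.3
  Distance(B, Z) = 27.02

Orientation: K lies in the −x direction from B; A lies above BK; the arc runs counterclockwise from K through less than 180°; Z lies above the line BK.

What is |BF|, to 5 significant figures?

27.776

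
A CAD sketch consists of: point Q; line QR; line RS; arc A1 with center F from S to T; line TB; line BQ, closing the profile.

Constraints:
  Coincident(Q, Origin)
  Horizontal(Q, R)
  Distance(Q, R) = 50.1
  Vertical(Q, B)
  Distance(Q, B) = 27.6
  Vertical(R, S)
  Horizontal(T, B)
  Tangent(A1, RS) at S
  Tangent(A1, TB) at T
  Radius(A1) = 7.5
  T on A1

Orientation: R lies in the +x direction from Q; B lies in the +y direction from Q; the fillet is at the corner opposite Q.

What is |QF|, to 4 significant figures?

47.10

QB is vertical with |QB| = 27.6 and B on the +y side, so B = (0.000, 27.60). The virtual corner opposite Q is at (50.10, 27.60). Since A1 is tangent to RS there, FS ⟂ RS and since A1 is tangent to TB there, FT ⟂ TB, with radius 7.5, so the center F sits 7.5 in from both sides at F = (42.60, 20.10). Then |QF| = |F − Q| = 47.10.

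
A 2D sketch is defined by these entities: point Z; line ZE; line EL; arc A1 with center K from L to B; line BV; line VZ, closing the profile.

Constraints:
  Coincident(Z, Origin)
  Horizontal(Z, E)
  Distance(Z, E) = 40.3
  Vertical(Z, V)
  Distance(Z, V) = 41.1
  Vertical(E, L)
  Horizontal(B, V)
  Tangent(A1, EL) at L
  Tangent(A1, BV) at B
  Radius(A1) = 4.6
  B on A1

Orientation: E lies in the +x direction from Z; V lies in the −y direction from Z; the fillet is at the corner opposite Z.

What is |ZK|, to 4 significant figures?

51.06

Z is at the origin; Z and E share the same y with |ZE| = 40.3 and E on the +x side, so E = (40.30, 0.000). Z and V share the same x with |ZV| = 41.1 and V on the −y side, so V = (0.000, -41.10). The virtual corner opposite Z is at (40.30, -41.10). Tangency of A1 to EL means the radius KL is perpendicular to EL and since A1 is tangent to BV there, KB ⟂ BV, with radius 4.6, so the center K sits 4.6 in from both sides at K = (35.70, -36.50). Then |ZK| = |K − Z| = 51.06.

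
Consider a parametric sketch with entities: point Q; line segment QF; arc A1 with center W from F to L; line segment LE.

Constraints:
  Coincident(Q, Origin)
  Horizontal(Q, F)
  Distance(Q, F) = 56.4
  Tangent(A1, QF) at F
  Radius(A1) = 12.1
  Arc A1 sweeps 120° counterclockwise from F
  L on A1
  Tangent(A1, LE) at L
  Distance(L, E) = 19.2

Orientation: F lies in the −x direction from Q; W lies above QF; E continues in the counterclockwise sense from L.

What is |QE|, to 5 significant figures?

65.514

Q is at the origin; QF is horizontal with |QF| = 56.4 and F on the −x side, so F = (-56.400, 0.0000). A1 meets QF tangentially, so WF is at right angles to QF, so W = F + (0, 12.1) = (-56.400, 12.100). On A1, F sits at bearing -90° from W; a 120° counterclockwise sweep puts L at bearing 30°, so L = W + 12.1·(cos 30°, sin 30°) = (-45.921, 18.150). Since A1 is tangent to LE there, WL ⟂ LE, so LE runs along (−sin 30°, cos 30°); with |LE| = 19.2, E = (-55.521, 34.778). Then |QE| = |E − Q| = 65.514.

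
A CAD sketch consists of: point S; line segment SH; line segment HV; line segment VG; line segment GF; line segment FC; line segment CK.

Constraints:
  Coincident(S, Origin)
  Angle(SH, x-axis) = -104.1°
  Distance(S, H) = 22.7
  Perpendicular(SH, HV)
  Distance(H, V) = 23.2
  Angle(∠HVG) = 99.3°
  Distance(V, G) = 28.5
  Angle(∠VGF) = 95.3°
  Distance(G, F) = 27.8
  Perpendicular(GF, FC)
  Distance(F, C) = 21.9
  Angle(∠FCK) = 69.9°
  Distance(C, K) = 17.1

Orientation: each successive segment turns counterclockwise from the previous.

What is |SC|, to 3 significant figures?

9.90

∠VGF = 95.3° gives GF at 151° from the x-axis; with |GF| = 27.8, F = (3.91, 11.8). The perpendicularity gives FC at right angles to GF, so FC runs at -119°; with |FC| = 21.9, C = (-6.61, -7.37). Then |SC| = |C − S| = 9.90.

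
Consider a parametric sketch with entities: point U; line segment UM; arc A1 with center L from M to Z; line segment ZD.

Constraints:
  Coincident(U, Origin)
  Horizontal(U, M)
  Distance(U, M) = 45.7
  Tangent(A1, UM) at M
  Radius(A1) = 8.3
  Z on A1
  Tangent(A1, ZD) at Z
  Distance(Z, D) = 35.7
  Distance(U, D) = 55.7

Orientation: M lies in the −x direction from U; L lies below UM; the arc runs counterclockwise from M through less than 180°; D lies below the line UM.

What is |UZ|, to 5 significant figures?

54.329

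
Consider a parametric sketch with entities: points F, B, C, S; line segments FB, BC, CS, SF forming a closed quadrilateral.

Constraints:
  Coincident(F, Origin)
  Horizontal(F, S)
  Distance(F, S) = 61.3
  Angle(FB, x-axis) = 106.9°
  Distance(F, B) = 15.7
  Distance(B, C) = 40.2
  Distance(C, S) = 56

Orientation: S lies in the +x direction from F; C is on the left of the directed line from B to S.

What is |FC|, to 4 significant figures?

49.19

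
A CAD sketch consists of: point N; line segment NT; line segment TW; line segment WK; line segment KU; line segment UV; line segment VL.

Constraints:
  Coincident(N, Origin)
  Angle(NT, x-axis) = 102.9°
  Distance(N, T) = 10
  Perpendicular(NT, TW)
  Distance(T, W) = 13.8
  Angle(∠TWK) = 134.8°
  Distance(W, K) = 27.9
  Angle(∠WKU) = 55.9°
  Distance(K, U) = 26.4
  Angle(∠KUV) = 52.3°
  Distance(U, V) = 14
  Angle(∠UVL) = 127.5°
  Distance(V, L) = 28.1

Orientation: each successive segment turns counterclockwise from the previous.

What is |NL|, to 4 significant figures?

41.60

∠KUV = 52.3° gives UV at 129.9° from the x-axis; with |UV| = 14.0, V = (-13.03, -5.266). ∠UVL = 127.5° gives VL at -177.6° from the x-axis; with |VL| = 28.1, L = (-41.10, -6.443). Then |NL| = |L − N| = 41.60.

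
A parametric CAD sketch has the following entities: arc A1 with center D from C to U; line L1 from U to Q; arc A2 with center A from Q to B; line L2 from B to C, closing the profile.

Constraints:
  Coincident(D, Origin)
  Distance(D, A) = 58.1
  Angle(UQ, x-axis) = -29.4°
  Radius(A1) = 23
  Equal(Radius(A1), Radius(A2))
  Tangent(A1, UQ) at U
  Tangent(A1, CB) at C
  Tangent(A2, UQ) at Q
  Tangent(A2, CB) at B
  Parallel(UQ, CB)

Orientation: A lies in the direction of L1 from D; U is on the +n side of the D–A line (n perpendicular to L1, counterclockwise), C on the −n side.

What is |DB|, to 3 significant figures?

62.5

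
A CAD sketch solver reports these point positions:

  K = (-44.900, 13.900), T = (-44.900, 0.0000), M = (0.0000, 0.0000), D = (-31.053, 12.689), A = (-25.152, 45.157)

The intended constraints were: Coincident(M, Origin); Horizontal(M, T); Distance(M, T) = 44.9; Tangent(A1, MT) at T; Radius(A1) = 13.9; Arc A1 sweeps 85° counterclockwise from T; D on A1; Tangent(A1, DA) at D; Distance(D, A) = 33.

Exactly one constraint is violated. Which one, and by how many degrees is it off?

Tangent(A1, DA) at D — off by 5.30°.

M = (0.00, 0.00) ✓; M.y = 0.00, T.y = 0.00 ✓; |MT| = 44.90 ✓; ∠(KT, TM) = 90.00° ✓; |KT| = 13.90 ✓; bearing(K→D) − bearing(K→T) = 85.00° ✓; |KD| = 13.90 ✓; ∠(KD, DA) = 95.30° ✗; |DA| = 33.00 ✓.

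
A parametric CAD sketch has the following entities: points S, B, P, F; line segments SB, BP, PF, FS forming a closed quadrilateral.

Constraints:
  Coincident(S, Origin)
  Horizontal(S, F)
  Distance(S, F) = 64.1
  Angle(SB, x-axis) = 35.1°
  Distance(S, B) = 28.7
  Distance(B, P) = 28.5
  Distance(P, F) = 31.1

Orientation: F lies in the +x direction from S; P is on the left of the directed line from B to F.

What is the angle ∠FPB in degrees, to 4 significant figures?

94.62°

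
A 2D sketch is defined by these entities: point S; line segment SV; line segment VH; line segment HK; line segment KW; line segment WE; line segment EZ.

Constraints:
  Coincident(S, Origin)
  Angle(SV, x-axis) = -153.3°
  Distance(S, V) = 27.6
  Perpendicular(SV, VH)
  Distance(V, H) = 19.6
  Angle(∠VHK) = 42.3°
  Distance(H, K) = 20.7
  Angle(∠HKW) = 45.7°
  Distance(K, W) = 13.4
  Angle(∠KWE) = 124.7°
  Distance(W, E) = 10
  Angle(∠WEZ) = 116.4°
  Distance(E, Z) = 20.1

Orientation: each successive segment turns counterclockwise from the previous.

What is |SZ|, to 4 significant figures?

37.62

∠KWE = 124.7° gives WE at -96.00° from the x-axis; with |WE| = 10.0, E = (-23.08, -26.35). ∠WEZ = 116.4° gives EZ at -32.40° from the x-axis; with |EZ| = 20.1, Z = (-6.112, -37.12). Then |SZ| = |Z − S| = 37.62.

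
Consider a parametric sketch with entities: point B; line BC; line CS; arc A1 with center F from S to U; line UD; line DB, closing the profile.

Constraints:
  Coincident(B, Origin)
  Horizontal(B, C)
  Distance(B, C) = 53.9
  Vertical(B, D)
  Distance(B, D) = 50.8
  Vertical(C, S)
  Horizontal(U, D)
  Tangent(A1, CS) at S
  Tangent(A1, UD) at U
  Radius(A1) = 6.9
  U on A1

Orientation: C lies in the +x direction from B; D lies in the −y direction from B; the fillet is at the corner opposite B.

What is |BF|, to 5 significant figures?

64.313

B is at the origin; BC is horizontal with |BC| = 53.9 and C on the +x side, so C = (53.900, 0.0000). BD is vertical with |BD| = 50.8 and D on the −y side, so D = (0.0000, -50.800). The virtual corner opposite B is at (53.900, -50.800). Since A1 is tangent to CS there, FS ⟂ CS and tangency of A1 to UD means the radius FU is perpendicular to UD, with radius 6.9, so the center F sits 6.9 in from both sides at F = (47.000, -43.900). Then |BF| = |F − B| = 64.313.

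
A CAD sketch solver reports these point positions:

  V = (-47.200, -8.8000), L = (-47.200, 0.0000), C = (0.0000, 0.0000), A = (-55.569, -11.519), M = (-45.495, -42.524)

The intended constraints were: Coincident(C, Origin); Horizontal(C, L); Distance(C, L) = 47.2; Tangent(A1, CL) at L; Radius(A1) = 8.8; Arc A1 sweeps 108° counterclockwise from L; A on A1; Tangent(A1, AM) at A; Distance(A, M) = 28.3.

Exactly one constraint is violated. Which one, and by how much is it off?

Distance(A, M) = 28.3 — off by 4.30.

C = (0.00, 0.00) ✓; C.y = 0.00, L.y = 0.00 ✓; |CL| = 47.20 ✓; ∠(VL, LC) = 90.00° ✓; |VL| = 8.800 ✓; bearing(V→A) − bearing(V→L) = 108.0° ✓; |VA| = 8.800 ✓; ∠(VA, AM) = 90.00° ✓; |AM| = 32.60 ✗.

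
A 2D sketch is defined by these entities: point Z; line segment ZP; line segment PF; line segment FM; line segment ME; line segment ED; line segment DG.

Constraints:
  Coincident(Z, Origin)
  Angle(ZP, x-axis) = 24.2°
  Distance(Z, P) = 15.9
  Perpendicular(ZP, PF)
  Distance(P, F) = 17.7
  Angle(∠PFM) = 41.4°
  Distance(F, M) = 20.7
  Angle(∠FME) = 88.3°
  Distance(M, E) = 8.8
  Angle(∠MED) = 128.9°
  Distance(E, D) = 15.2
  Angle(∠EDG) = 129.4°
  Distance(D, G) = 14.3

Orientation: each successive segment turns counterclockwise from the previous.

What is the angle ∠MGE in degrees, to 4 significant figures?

16.45°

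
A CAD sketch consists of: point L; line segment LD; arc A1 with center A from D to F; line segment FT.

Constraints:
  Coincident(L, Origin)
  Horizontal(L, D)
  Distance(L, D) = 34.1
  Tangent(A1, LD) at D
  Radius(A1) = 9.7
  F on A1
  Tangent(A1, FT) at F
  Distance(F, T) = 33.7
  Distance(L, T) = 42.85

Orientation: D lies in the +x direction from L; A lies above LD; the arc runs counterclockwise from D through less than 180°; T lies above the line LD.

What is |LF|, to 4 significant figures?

44.04

L is at the origin; LD is horizontal with |LD| = 34.1 and D on the +x side, so D = (34.10, 0.000). Tangency of A1 to LD means the radius AD is perpendicular to LD, so A = D + (0, 9.7) = (34.10, 9.700). Since AF ⟂ FT (tangency), |AT| = √(9.7² + 33.7²) = 35.07 regardless of where F sits on A1. So T lies on both circle(L, 42.85) and circle(A, 35.07); the above-LD intersection is T = (16.01, 39.74). F is the foot of the tangent from T: F = (40.70, 16.81).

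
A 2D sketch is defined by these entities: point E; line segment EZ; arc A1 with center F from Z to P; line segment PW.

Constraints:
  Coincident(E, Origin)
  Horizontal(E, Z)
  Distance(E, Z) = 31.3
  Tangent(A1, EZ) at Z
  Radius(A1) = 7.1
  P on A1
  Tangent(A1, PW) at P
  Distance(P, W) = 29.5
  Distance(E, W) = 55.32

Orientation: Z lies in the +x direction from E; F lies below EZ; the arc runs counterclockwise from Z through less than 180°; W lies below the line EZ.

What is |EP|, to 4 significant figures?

27.88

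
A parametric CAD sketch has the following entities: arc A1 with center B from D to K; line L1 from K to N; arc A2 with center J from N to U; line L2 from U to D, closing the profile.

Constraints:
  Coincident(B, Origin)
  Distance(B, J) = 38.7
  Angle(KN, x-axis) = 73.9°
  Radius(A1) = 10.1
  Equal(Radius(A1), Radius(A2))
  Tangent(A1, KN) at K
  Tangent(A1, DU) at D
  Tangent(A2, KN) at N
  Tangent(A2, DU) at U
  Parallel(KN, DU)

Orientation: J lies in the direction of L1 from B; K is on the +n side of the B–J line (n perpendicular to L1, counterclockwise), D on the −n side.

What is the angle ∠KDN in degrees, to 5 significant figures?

62.437°

Tangency of A1 to both parallel lines with radius 10.1 puts K and D at B ± 10.1·n: K = (-9.7039, 2.8009), D = (9.7039, -2.8009). Equal radii place N and U the same way about J: N = J + 10.1·n = (1.0282, 39.983), U = J − 10.1·n = (20.436, 34.381). Then cos ∠KDN = DK·DN / (|DK||DN|), giving 62.437°.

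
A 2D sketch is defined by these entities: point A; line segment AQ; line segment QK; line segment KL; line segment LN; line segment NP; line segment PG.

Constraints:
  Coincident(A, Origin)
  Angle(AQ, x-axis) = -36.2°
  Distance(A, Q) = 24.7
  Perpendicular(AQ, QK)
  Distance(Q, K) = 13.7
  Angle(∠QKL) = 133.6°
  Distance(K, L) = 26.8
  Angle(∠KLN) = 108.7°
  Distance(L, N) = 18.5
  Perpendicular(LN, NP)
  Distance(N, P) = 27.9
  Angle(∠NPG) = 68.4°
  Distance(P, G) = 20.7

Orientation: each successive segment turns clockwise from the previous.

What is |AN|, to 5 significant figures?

26.059

A is at the origin; AQ runs at -36.2° with length 24.7, so Q = (19.932, -14.588). AQ ⟂ QK, so QK runs at -126.20°; with |QK| = 13.7, K = (11.841, -25.643). ∠QKL = 133.6° gives KL at -172.60° from the x-axis; with |KL| = 26.8, L = (-14.736, -29.095). ∠KLN = 108.7° gives LN at 116.10° from the x-axis; with |LN| = 18.5, N = (-22.875, -12.482). Then |AN| = |N − A| = 26.059.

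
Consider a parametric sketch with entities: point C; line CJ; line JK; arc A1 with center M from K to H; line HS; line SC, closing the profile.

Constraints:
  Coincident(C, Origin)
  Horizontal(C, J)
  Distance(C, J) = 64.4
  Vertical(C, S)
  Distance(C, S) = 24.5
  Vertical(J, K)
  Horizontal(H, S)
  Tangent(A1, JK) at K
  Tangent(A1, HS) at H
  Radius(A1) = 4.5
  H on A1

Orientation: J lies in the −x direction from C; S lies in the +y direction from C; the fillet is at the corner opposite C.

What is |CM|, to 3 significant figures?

63.2

CS is vertical with |CS| = 24.5 and S on the +y side, so S = (0.00, 24.5). The virtual corner opposite C is at (-64.4, 24.5). A1 meets JK tangentially, so MK is at right angles to JK and the tangent condition forces MH to be normal to HS, with radius 4.5, so the center M sits 4.5 in from both sides at M = (-59.9, 20.0). Then |CM| = |M − C| = 63.2.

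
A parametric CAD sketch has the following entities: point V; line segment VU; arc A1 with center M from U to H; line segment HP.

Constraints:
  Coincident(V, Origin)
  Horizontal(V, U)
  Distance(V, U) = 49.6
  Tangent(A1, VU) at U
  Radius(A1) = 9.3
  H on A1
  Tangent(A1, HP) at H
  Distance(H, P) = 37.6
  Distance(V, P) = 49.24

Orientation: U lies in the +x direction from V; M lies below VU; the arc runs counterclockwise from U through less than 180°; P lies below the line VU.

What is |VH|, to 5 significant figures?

41.359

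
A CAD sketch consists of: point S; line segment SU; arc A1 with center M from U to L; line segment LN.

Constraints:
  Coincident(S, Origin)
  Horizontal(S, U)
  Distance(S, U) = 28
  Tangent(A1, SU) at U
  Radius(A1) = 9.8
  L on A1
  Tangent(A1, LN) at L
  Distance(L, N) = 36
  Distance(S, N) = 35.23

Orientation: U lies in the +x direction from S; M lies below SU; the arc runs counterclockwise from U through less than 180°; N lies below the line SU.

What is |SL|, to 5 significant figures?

20.211

Checks: |ML| = 9.800 ✓; ∠(ML, LN) = 90.00° ✓; |LN| = 36.00 ✓; |SN| = 35.23 ✓.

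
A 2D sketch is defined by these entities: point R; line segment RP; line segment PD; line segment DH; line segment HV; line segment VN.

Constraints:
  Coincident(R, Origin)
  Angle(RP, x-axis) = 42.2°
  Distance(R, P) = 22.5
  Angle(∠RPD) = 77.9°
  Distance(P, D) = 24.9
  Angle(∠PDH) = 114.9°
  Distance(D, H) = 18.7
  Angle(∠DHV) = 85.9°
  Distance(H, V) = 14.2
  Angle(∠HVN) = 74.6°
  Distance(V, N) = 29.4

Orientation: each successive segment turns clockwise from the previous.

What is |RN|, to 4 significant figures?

31.64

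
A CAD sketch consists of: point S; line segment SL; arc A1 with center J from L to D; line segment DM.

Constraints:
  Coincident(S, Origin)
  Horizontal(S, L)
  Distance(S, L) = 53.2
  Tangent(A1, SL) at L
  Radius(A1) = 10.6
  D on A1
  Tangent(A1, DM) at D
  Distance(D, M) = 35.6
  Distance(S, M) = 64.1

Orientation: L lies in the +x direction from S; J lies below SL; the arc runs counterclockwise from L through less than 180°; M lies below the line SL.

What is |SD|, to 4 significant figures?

44.01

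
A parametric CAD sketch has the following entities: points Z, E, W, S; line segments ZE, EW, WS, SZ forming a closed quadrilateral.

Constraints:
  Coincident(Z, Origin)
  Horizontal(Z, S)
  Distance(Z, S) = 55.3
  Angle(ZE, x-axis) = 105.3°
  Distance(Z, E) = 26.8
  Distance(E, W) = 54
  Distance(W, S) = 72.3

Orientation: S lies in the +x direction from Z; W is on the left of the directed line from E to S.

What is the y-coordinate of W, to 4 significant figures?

66.94

Z is at the origin; ZS is horizontal with |ZS| = 55.3 and S in +x, so S = (55.3, 0). ZE runs at 105.3° with |ZE| = 26.8, so E = (-7.072, 25.85). W is determined by |EW| = 54.0 and |WS| = 72.3 together: it lies at the intersection of circle(E, 54.0) and circle(S, 72.3). With |ES| = 67.52, the foot of the radical line on ES is 16.64 from E and the perpendicular offset is √(54.0² − 16.64²) = 51.37. Taking the left-of-ES solution: W = (27.97, 66.94).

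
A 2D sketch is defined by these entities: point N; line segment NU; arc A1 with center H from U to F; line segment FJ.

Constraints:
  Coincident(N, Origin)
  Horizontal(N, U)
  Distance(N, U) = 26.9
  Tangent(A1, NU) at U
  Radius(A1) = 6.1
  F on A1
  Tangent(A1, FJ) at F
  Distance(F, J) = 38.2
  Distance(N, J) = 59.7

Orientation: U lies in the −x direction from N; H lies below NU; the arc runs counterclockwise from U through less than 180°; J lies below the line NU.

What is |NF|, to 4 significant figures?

33.06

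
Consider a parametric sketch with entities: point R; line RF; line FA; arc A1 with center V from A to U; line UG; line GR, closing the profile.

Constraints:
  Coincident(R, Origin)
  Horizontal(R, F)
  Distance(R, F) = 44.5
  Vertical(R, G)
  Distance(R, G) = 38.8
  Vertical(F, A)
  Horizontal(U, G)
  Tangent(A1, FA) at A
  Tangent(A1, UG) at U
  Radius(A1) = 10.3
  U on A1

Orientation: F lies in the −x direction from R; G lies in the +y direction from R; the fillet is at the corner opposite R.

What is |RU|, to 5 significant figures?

51.721

R is at the origin; RF is horizontal with |RF| = 44.5 and F on the −x side, so F = (-44.500, 0.0000). RG is vertical with |RG| = 38.8 and G on the +y side, so G = (0.0000, 38.800). The virtual corner opposite R is at (-44.500, 38.800). The tangent condition forces VA to be normal to FA and tangency of A1 to UG means the radius VU is perpendicular to UG, with radius 10.3, so the center V sits 10.3 in from both sides at V = (-34.200, 28.500). That places the tangent points at A = (-44.500, 28.500) on FA and U = (-34.200, 38.800) on UG. Then |RU| = |U − R| = 51.721.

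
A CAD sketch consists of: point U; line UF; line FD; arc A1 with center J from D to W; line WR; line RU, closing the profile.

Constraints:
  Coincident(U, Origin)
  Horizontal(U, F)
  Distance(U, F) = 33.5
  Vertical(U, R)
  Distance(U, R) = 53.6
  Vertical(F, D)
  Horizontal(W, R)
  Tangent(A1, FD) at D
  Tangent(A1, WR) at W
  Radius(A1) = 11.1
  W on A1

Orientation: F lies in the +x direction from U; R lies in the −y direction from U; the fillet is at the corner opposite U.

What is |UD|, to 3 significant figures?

54.1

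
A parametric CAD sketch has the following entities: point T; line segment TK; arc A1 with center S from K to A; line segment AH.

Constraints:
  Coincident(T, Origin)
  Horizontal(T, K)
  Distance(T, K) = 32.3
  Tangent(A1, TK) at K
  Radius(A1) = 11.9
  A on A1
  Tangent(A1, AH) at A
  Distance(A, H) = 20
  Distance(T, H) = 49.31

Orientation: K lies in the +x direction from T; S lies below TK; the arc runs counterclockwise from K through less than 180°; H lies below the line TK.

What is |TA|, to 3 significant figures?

29.6

Checks: T.y = 0.00, K.y = 0.00 ✓; ∠(SK, KT) = 90.00° ✓; |SK| = 11.90 ✓; |SA| = 11.90 ✓; ∠(SA, AH) = 90.00° ✓; |AH| = 20.00 ✓; |TH| = 49.31 ✓.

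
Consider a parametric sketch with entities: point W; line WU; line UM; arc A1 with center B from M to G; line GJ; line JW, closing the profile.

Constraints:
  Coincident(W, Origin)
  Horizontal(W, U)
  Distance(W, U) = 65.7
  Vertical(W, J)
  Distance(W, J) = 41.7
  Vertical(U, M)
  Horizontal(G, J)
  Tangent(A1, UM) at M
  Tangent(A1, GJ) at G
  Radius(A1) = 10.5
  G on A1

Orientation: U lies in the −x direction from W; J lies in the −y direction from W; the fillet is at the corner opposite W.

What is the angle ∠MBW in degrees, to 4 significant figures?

150.5°

W is at the origin; WU is horizontal with |WU| = 65.7 and U on the −x side, so U = (-65.70, 0.000). W and J share the same x with |WJ| = 41.7 and J on the −y side, so J = (0.000, -41.70). The virtual corner opposite W is at (-65.70, -41.70). Since A1 is tangent to UM there, BM ⟂ UM and A1 meets GJ tangentially, so BG is at right angles to GJ, with radius 10.5, so the center B sits 10.5 in from both sides at B = (-55.20, -31.20). That places the tangent points at M = (-65.70, -31.20) on UM and G = (-55.20, -41.70) on GJ. Then cos ∠MBW = BM·BW / (|BM||BW|), giving 150.5°.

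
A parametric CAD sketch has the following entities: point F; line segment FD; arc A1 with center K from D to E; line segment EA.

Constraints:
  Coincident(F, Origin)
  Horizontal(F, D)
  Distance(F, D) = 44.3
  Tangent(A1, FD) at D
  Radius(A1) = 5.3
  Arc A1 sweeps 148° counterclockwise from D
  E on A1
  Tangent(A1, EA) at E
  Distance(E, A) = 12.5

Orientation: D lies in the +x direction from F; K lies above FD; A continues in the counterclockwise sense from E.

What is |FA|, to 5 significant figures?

40.030

On A1, D sits at bearing -90° from K; a 148° counterclockwise sweep puts E at bearing 58°, so E = K + 5.3·(cos 58°, sin 58°) = (47.109, 9.7947). A1 meets EA tangentially, so KE is at right angles to EA, so EA runs along (−sin 58°, cos 58°); with |EA| = 12.5, A = (36.508, 16.419). Then |FA| = |A − F| = 40.030.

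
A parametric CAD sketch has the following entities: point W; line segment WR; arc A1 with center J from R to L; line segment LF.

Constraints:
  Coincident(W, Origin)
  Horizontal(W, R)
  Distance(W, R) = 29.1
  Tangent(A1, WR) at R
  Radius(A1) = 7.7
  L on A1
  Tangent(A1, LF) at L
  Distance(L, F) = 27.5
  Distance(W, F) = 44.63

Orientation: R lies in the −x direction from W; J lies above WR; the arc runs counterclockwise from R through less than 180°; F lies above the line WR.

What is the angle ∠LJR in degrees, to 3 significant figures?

99.9°

W is at the origin; WR is horizontal with |WR| = 29.1 and R on the −x side, so R = (-29.1, 0.00). The tangent condition forces JR to be normal to WR, so J = R + (0, 7.7) = (-29.1, 7.70). Since JL ⟂ LF (tangency), |JF| = √(7.7² + 27.5²) = 28.6 regardless of where L sits on A1. So F lies on both circle(W, 44.63) and circle(J, 28.6); the above-WR intersection is F = (-26.2, 36.1). L is the foot of the tangent from F: L = (-21.5, 9.02).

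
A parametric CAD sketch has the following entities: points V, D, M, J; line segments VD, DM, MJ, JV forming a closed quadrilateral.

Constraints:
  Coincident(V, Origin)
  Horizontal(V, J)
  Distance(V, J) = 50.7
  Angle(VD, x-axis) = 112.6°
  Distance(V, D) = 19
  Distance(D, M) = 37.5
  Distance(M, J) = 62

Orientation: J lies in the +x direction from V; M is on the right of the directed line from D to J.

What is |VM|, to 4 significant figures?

21.50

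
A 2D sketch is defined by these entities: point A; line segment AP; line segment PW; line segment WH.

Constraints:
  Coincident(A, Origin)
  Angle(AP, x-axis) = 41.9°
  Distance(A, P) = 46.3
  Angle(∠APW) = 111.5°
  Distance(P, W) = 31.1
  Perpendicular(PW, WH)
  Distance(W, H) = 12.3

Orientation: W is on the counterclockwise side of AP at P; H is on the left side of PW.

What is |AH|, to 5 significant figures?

57.078

A is at the origin; AP runs at 41.9° with length 46.3, so P = 46.3·(cos 41.9°, sin 41.9°) = (34.462, 30.921). ∠APW = 111.5°, so PW runs at 41.9° + (180° − 111.5°) = 110.40° from the x-axis; with |PW| = 31.1, W = P + 31.1·(cos 110.40°, sin 110.40°) = (23.621, 60.070). PW is perpendicular to WH; with |WH| = 12.3 on the left of PW, H = W + 12.3·(-0.93728, -0.34857) = (12.092, 55.783). Then |AH| = |H − A| = 57.078.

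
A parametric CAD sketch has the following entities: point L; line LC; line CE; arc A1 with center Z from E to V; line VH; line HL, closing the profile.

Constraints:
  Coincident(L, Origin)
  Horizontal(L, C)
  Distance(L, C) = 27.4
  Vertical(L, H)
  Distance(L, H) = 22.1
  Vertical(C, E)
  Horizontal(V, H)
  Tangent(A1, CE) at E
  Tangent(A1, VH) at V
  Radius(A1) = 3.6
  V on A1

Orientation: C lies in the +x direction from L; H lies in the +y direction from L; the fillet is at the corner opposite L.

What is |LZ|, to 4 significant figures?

30.14

L is at the origin; LC is horizontal with |LC| = 27.4 and C on the +x side, so C = (27.40, 0.000). L and H share the same x with |LH| = 22.1 and H on the +y side, so H = (0.000, 22.10). The virtual corner opposite L is at (27.40, 22.10). The tangent condition forces ZE to be normal to CE and since A1 is tangent to VH there, ZV ⟂ VH, with radius 3.6, so the center Z sits 3.6 in from both sides at Z = (23.80, 18.50). Then |LZ| = |Z − L| = 30.14.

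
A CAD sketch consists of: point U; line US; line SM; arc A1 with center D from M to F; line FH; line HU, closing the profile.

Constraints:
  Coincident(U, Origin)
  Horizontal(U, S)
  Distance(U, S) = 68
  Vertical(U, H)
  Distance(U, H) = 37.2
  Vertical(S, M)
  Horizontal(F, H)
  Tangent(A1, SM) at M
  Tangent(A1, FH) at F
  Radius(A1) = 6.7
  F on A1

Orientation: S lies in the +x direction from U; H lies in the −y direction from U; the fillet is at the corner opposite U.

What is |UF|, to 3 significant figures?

71.7

U is at the origin; US is horizontal with |US| = 68.0 and S on the +x side, so S = (68.0, 0.00). U and H share the same x with |UH| = 37.2 and H on the −y side, so H = (0.00, -37.2). The virtual corner opposite U is at (68.0, -37.2). A1 meets SM tangentially, so DM is at right angles to SM and since A1 is tangent to FH there, DF ⟂ FH, with radius 6.7, so the center D sits 6.7 in from both sides at D = (61.3, -30.5). That places the tangent points at M = (68.0, -30.5) on SM and F = (61.3, -37.2) on FH. Then |UF| = |F − U| = 71.7.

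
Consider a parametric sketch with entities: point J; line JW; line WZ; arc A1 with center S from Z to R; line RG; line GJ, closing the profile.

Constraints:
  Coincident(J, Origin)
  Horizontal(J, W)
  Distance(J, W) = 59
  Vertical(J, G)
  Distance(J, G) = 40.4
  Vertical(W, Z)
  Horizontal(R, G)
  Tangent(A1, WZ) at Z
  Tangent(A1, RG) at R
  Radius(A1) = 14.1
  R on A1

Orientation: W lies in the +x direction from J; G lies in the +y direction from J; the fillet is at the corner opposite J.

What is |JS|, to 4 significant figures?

52.04

JG is vertical with |JG| = 40.4 and G on the +y side, so G = (0.000, 40.40). The virtual corner opposite J is at (59.00, 40.40). The tangent condition forces SZ to be normal to WZ and since A1 is tangent to RG there, SR ⟂ RG, with radius 14.1, so the center S sits 14.1 in from both sides at S = (44.90, 26.30). Then |JS| = |S − J| = 52.04.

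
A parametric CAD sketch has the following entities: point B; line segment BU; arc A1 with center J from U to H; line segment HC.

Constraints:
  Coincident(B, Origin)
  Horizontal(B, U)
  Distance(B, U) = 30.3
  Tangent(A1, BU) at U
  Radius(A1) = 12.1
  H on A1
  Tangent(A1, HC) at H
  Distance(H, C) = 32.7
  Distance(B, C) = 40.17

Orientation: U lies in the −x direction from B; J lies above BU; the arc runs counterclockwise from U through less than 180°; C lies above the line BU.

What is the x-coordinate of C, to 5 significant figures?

-8.4499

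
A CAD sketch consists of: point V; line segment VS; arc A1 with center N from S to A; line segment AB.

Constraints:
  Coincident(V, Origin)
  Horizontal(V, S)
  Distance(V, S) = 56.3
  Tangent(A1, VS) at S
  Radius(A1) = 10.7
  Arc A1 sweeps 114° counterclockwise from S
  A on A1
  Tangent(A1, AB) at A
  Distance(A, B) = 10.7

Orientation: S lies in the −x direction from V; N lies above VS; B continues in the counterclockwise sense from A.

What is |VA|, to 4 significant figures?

48.90

V is at the origin; V and S share the same y with |VS| = 56.3 and S on the −x side, so S = (-56.30, 0.000). The tangent condition forces NS to be normal to VS, so N = S + (0, 10.7) = (-56.30, 10.70). On A1, S sits at bearing -90° from N; a 114° counterclockwise sweep puts A at bearing 24°, so A = N + 10.7·(cos 24°, sin 24°) = (-46.53, 15.05). Then |VA| = |A − V| = 48.90.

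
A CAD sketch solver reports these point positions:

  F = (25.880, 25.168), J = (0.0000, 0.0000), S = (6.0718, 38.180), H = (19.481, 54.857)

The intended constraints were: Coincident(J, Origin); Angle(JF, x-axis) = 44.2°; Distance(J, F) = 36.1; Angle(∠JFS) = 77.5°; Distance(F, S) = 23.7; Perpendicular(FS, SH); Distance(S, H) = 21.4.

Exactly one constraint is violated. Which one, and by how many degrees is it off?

Perpendicular(FS, SH) — off by 5.50°.

J = (0.00, 0.00) ✓; JF at 44.20° ✓; |JF| = 36.10 ✓; ∠JFS = 77.50° ✓; |FS| = 23.70 ✓; ∠(FS, SH) = 95.50° ✗; |SH| = 21.40 ✓.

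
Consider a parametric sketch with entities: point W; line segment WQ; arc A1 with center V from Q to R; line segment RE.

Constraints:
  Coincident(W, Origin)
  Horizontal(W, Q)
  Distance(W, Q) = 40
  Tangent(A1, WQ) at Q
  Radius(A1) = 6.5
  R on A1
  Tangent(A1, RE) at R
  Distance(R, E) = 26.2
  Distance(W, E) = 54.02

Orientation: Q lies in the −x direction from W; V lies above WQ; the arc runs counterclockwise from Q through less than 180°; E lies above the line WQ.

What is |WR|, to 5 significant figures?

34.945

Checks: |VQ| = 6.500 ✓; |VR| = 6.500 ✓; ∠(VR, RE) = 90.00° ✓; |RE| = 26.20 ✓; |WE| = 54.02 ✓.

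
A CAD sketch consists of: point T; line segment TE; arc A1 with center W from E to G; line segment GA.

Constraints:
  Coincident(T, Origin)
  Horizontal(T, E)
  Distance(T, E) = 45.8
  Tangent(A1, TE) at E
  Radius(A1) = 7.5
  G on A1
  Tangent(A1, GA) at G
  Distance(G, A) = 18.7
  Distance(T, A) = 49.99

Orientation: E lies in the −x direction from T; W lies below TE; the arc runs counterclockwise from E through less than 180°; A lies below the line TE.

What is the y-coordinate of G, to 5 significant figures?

-11.587

Checks: ∠(WE, ET) = 90.00° ✓; |WE| = 7.500 ✓; |WG| = 7.500 ✓; ∠(WG, GA) = 90.00° ✓; |GA| = 18.70 ✓; |TA| = 49.99 ✓.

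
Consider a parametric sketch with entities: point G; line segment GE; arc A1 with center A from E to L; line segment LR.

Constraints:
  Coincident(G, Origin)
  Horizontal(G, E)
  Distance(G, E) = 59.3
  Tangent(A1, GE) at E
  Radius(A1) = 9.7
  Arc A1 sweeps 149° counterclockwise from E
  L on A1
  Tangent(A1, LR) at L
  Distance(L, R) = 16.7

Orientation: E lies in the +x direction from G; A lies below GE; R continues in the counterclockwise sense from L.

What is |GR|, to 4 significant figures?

73.60

G is at the origin; GE is horizontal with |GE| = 59.3 and E on the +x side, so E = (59.30, 0.000). A1 meets GE tangentially, so AE is at right angles to GE, so A = E + (0, -9.7) = (59.30, -9.700). On A1, E sits at bearing 90° from A; a 149° counterclockwise sweep puts L at bearing 239°, so L = A + 9.7·(cos 239°, sin 239°) = (54.30, -18.01). A1 meets LR tangentially, so AL is at right angles to LR, so LR runs along (−sin 239°, cos 239°); with |LR| = 16.7, R = (68.62, -26.62). Then |GR| = |R − G| = 73.60.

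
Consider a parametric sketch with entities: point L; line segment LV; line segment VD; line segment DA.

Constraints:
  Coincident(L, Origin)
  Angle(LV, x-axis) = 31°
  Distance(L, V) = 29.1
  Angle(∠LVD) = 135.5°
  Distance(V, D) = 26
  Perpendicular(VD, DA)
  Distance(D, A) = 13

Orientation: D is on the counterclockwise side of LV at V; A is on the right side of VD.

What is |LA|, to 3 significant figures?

57.5

L is at the origin; LV runs at 31.0° with length 29.1, so V = 29.1·(cos 31.0°, sin 31.0°) = (24.9, 15.0). ∠LVD = 135.5°, so VD runs at 31.0° + (180° − 135.5°) = 75.5° from the x-axis; with |VD| = 26.0, D = V + 26.0·(cos 75.5°, sin 75.5°) = (31.5, 40.2). VD ⟂ DA; with |DA| = 13.0 on the right of VD, A = D + 13.0·(0.968, -0.250) = (44.0, 36.9). Then |LA| = |A − L| = 57.5.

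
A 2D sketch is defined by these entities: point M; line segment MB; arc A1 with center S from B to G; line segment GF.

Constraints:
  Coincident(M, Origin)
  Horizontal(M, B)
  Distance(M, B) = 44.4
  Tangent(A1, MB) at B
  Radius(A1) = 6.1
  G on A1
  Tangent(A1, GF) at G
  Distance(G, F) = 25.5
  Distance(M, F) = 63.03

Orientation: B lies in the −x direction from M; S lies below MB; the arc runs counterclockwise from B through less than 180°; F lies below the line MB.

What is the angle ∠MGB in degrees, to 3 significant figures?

33.7°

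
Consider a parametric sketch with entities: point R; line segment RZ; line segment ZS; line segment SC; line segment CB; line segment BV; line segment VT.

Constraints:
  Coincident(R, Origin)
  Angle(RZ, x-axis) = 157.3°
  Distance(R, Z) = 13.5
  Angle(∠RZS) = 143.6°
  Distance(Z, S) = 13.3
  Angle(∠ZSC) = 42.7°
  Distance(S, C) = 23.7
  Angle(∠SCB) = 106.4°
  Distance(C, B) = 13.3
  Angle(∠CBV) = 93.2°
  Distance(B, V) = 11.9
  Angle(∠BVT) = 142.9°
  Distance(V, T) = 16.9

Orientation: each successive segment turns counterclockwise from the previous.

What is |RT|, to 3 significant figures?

23.1

R is at the origin; RZ runs at 157.3° with length 13.5, so Z = (-12.5, 5.21). ∠RZS = 143.6° gives ZS at -166° from the x-axis; with |ZS| = 13.3, S = (-25.4, 2.06). ∠ZSC = 42.7° gives SC at -29.0° from the x-axis; with |SC| = 23.7, C = (-4.65, -9.43). ∠SCB = 106.4° gives CB at 44.6° from the x-axis; with |CB| = 13.3, B = (4.82, -0.0916). ∠CBV = 93.2° gives BV at 131° from the x-axis; with |BV| = 11.9, V = (-3.05, 8.83). ∠BVT = 142.9° gives VT at 168° from the x-axis; with |VT| = 16.9, T = (-19.6, 12.2). Then |RT| = |T − R| = 23.1.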